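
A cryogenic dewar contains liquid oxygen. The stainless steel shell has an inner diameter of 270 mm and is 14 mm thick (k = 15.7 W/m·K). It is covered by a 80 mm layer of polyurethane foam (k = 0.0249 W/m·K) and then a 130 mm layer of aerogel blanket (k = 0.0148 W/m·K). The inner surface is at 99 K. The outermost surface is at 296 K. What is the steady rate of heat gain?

Q ≈ 12.3 W

Each spherical layer contributes R = (1/r_i − 1/r_o)/(4πk):
R_stainless steel shell = (1/0.135 − 1/0.149)/(4π×15.7) = 0.003528 K/W
R_polyurethane foam = (1/0.149 − 1/0.229)/(4π×0.0249) = 7.493 K/W
R_aerogel blanket = (1/0.229 − 1/0.359)/(4π×0.0148) = 8.502 K/W
R_total = 16 K/W
Q = ΔT/R_total = 197/16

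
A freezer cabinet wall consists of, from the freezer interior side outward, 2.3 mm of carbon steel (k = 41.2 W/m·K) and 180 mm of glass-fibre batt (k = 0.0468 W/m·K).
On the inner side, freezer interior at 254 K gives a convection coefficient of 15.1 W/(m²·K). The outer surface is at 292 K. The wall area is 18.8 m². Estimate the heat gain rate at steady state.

Treating each layer as a thermal resistance in series:
R_inner film = 1/(h_i·A) = 1/(15.1×18.8) = 0.003523 K/W
R_carbon steel = L/(kA) = 0.0023/(41.2×18.8) = 2.969×10^-6 K/W
R_glass-fibre batt = L/(kA) = 0.18/(0.0468×18.8) = 0.2046 K/W
R_total = 0.2081 K/W
Q = ΔT / R_total = 38 / 0.2081

Q ≈ 183 W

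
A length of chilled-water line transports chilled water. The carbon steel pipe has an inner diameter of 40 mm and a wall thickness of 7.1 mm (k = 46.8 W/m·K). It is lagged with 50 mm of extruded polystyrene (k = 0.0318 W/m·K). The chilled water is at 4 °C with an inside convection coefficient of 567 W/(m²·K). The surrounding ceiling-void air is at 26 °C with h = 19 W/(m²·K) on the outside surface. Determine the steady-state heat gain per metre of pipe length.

q′ ≈ 4.11 W/m

Per-layer cylindrical resistances, series-summed:
R_inner film = 1/(h_i·2πr₁L) = 1/(567×2π×0.02×1) = 0.01403 K/W
R_carbon steel pipe wall = ln(27.1/20)/(2π×46.8×1) = 0.001033 K/W
R_extruded polystyrene = ln(77.1/27.1)/(2π×0.0318×1) = 5.233 K/W
R_outer film = 1/(h_o·2πr_oL) = 1/(19×2π×0.0771×1) = 0.1086 K/W
R_total = 5.357 K/W
Q = ΔT/R_total = 22/5.357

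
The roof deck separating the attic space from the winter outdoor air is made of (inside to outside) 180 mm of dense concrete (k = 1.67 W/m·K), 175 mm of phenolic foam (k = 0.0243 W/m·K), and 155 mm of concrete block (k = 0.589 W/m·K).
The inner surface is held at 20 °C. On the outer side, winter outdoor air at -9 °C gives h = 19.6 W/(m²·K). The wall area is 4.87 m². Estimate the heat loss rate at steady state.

Q ≈ 18.5 W

Model the wall as resistances in series:
R_dense concrete = L/(kA) = 0.18/(1.67×4.87) = 0.02213 K/W
R_phenolic foam = L/(kA) = 0.175/(0.0243×4.87) = 1.479 K/W
R_concrete block = L/(kA) = 0.155/(0.589×4.87) = 0.05404 K/W
R_outer film = 1/(h_o·A) = 1/(19.6×4.87) = 0.01048 K/W
R_total = 1.565 K/W
Q = ΔT / R_total = 29 / 1.565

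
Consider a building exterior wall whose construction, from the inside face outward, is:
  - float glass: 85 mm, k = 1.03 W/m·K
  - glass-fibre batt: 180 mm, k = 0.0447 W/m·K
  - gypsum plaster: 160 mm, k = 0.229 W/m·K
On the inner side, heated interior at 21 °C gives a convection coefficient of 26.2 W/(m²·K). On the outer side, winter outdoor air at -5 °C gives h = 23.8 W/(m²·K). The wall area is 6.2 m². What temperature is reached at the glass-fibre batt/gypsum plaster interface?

T ≈ -1.06 °C

Thermal resistances in series:
R_inner film = 1/(h_i·A) = 1/(26.2×6.2) = 0.006156 K/W
R_float glass = L/(kA) = 0.085/(1.03×6.2) = 0.01331 K/W
R_glass-fibre batt = L/(kA) = 0.18/(0.0447×6.2) = 0.6495 K/W
R_gypsum plaster = L/(kA) = 0.16/(0.229×6.2) = 0.1127 K/W
R_outer film = 1/(h_o·A) = 1/(23.8×6.2) = 0.006777 K/W
R_total = 0.7884 K/W;  Q = ΔT/R_total = 26/0.7884 = 32.98 W
T_interface = T_inner − Q·ΣR(inner→interface) = 21 − 33×0.669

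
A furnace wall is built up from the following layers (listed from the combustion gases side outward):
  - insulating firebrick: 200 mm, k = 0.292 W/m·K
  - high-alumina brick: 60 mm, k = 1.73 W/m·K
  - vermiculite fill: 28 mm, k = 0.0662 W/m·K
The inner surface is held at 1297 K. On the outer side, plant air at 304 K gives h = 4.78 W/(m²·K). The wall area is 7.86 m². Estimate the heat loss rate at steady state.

Series thermal resistances:
R_insulating firebrick = L/(kA) = 0.2/(0.292×7.86) = 0.08714 K/W
R_high-alumina brick = L/(kA) = 0.06/(1.73×7.86) = 0.004412 K/W
R_vermiculite fill = L/(kA) = 0.028/(0.0662×7.86) = 0.05381 K/W
R_outer film = 1/(h_o·A) = 1/(4.78×7.86) = 0.02662 K/W
R_total = 0.172 K/W
Q = ΔT / R_total = 993 / 0.172

Q ≈ 5770 W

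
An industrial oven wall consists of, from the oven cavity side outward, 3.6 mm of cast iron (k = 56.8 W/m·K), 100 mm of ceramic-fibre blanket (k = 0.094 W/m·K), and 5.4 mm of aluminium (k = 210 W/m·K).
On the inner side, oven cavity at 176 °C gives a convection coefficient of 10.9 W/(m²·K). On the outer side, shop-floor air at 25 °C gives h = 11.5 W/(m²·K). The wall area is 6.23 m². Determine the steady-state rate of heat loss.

Q ≈ 757 W

Using the resistance-network approach (series):
R_inner film = 1/(h_i·A) = 1/(10.9×6.23) = 0.01473 K/W
R_cast iron = L/(kA) = 0.0036/(56.8×6.23) = 1.017×10^-5 K/W
R_ceramic-fibre blanket = L/(kA) = 0.1/(0.094×6.23) = 0.1708 K/W
R_aluminium = L/(kA) = 0.0054/(210×6.23) = 4.127×10^-6 K/W
R_outer film = 1/(h_o·A) = 1/(11.5×6.23) = 0.01396 K/W
R_total = 0.1995 K/W
Q = ΔT / R_total = 151 / 0.1995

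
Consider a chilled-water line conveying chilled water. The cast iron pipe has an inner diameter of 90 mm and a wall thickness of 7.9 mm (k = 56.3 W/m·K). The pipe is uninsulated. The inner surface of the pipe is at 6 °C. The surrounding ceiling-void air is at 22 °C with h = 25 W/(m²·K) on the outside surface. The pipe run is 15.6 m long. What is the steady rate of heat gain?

Radial resistances (cylindrical: R_cond = ln(r_o/r_i)/(2πkL), R_conv = 1/(h·2πrL)):
R_cast iron pipe wall = ln(52.9/45)/(2π×56.3×15.6) = 2.931×10^-5 K/W
R_outer film = 1/(h_o·2πr_oL) = 1/(25×2π×0.0529×15.6) = 0.007714 K/W
R_total = 0.007744 K/W
Q = ΔT/R_total = 16/0.007744

Q ≈ 2070 W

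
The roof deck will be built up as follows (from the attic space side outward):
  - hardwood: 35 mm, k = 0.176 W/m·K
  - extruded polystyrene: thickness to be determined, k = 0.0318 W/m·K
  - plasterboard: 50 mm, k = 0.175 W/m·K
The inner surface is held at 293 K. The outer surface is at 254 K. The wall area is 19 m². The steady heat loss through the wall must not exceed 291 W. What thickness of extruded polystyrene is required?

L ≈ 65.6 mm

Using the resistance-network approach (series):
R_hardwood = L/(kA) = 0.035/(0.176×19) = 0.01047 K/W
R_plasterboard = L/(kA) = 0.05/(0.175×19) = 0.01504 K/W
Sum of the known resistances R_other = 0.0255 K/W
Required total resistance R_tot = ΔT/Q_allow = 39/291 = 0.134 K/W
R_extruded polystyrene = R_tot − R_other = 0.1085 K/W
L = R·k·A = 0.1085×0.0318×19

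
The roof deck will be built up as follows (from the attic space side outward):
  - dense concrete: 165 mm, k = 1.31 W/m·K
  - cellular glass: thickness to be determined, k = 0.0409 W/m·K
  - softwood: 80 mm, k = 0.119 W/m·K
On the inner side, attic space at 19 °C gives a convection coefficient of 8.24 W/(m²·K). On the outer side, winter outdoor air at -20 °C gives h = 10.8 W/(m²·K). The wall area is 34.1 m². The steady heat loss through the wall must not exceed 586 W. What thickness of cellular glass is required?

L ≈ 51.4 mm

Using the resistance-network approach (series):
R_inner film = 1/(h_i·A) = 1/(8.24×34.1) = 0.003559 K/W
R_dense concrete = L/(kA) = 0.165/(1.31×34.1) = 0.003694 K/W
R_softwood = L/(kA) = 0.08/(0.119×34.1) = 0.01971 K/W
R_outer film = 1/(h_o·A) = 1/(10.8×34.1) = 0.002715 K/W
Sum of the known resistances R_other = 0.02968 K/W
Required total resistance R_tot = ΔT/Q_allow = 39/586 = 0.06655 K/W
R_cellular glass = R_tot − R_other = 0.03687 K/W
L = R·k·A = 0.03687×0.0409×34.1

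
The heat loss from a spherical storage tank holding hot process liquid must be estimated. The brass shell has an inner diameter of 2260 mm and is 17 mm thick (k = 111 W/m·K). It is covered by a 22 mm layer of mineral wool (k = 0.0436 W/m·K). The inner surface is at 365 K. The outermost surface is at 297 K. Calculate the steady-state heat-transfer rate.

Spherical conduction: R = (1/r_in − 1/r_out)/(4πk) per layer; series-sum.
R_brass shell = (1/1.13 − 1/1.147)/(4π×111) = 9.403×10^-6 K/W
R_mineral wool = (1/1.147 − 1/1.169)/(4π×0.0436) = 0.02995 K/W
R_total = 0.02996 K/W
Q = ΔT/R_total = 68/0.02996

Q ≈ 2270 W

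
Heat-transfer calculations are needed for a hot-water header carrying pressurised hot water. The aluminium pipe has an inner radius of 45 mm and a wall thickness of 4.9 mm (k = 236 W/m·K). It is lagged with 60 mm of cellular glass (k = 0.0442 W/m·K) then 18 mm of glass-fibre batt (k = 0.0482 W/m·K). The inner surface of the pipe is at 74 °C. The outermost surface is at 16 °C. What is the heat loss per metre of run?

q′ ≈ 17.3 W/m

For a radial system each layer contributes R = ln(r_out/r_in)/(2πkL); films add R = 1/(hA).
R_aluminium pipe wall = ln(49.9/45)/(2π×236×1) = 6.97×10^-5 K/W
R_cellular glass = ln(109.9/49.9)/(2π×0.0442×1) = 2.843 K/W
R_glass-fibre batt = ln(127.9/109.9)/(2π×0.0482×1) = 0.5008 K/W
R_total = 3.344 K/W
Q = ΔT/R_total = 58/3.344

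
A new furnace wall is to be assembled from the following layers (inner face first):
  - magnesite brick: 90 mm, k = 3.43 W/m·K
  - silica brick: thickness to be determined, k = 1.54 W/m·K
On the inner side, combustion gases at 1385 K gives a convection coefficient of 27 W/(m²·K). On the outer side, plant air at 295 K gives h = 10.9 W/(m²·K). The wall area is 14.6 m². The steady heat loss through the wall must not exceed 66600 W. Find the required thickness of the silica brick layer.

L ≈ 129 mm

Using the resistance-network approach (series):
R_inner film = 1/(h_i·A) = 1/(27×14.6) = 0.002537 K/W
R_magnesite brick = L/(kA) = 0.09/(3.43×14.6) = 0.001797 K/W
R_outer film = 1/(h_o·A) = 1/(10.9×14.6) = 0.006284 K/W
Sum of the known resistances R_other = 0.01062 K/W
Required total resistance R_tot = ΔT/Q_allow = 1090/66600 = 0.01637 K/W
R_silica brick = R_tot − R_other = 0.005749 K/W
L = R·k·A = 0.005749×1.54×14.6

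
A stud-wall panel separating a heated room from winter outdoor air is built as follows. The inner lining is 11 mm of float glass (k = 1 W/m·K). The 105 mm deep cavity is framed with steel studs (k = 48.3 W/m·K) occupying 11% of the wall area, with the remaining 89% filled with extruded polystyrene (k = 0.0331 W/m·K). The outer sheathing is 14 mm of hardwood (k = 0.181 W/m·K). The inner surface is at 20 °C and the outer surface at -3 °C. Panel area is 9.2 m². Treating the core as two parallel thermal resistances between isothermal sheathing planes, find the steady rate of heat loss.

Q ≈ 1960 W

Sheathing layers in series; stud and cavity paths in parallel between them.
R_inner = 0.011/(1×9.2) = 0.001196 K/W
R_stud  = 0.105/(48.3×0.11×9.2) = 0.002148 K/W
R_cav   = 0.105/(0.0331×0.89×9.2) = 0.3874 K/W
1/R_core = 1/R_stud + 1/R_cav → R_core = 0.002136 K/W
R_outer = 0.014/(0.181×9.2) = 0.008407 K/W
R_total = 0.01174 K/W
Q = ΔT/R_total = 23/0.01174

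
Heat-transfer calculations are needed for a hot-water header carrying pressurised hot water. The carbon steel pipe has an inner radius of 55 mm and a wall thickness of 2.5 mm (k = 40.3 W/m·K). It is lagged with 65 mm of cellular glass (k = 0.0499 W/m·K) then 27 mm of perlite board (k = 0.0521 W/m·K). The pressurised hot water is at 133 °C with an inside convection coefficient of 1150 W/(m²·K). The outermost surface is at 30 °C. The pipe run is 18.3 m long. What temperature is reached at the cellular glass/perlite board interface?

Cylindrical conduction, so R = ln(r₂/r₁)/(2πkL) per layer, in series:
R_inner film = 1/(h_i·2πr₁L) = 1/(1150×2π×0.055×18.3) = 1.375×10^-4 K/W
R_carbon steel pipe wall = ln(57.5/55)/(2π×40.3×18.3) = 9.593×10^-6 K/W
R_cellular glass = ln(122.5/57.5)/(2π×0.0499×18.3) = 0.1318 K/W
R_perlite board = ln(149.5/122.5)/(2π×0.0521×18.3) = 0.03325 K/W
R_total = 0.1652 K/W
Q = ΔT/R_total = 103/0.1652
Q = 623 W
T_interface = T_inner − Q·ΣR(inner→interface) = 133 − 623×0.132

T ≈ 50.7 °C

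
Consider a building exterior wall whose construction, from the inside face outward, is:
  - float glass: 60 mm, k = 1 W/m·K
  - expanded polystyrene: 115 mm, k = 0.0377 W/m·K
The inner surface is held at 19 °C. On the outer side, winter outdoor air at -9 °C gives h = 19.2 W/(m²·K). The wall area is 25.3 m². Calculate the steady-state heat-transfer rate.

Q ≈ 224 W

Treating each layer as a thermal resistance in series:
R_float glass = L/(kA) = 0.06/(1×25.3) = 0.002372 K/W
R_expanded polystyrene = L/(kA) = 0.115/(0.0377×25.3) = 0.1206 K/W
R_outer film = 1/(h_o·A) = 1/(19.2×25.3) = 0.002059 K/W
R_total = 0.125 K/W
Q = ΔT / R_total = 28 / 0.125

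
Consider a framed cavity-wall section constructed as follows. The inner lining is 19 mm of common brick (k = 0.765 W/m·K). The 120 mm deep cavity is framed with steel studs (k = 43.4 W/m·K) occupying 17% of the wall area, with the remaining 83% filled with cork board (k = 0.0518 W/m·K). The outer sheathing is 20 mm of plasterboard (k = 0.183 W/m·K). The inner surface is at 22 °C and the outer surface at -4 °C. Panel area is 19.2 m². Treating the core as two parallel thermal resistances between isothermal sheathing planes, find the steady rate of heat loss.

Q ≈ 3320 W

Sheathing layers in series; stud and cavity paths in parallel between them.
R_inner = 0.019/(0.765×19.2) = 0.001294 K/W
R_stud  = 0.12/(43.4×0.17×19.2) = 8.471×10^-4 K/W
R_cav   = 0.12/(0.0518×0.83×19.2) = 0.1454 K/W
1/R_core = 1/R_stud + 1/R_cav → R_core = 8.422×10^-4 K/W
R_outer = 0.02/(0.183×19.2) = 0.005692 K/W
R_total = 0.007828 K/W
Q = ΔT/R_total = 26/0.007828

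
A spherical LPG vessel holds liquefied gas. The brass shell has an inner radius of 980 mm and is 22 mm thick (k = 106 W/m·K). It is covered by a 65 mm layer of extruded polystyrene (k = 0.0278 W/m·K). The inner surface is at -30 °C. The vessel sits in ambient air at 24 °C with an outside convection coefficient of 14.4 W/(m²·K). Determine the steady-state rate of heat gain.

Q ≈ 302 W

Spherical conduction: R = (1/r_in − 1/r_out)/(4πk) per layer; series-sum.
R_brass shell = (1/0.98 − 1/1.002)/(4π×106) = 1.682×10^-5 K/W
R_extruded polystyrene = (1/1.002 − 1/1.067)/(4π×0.0278) = 0.174 K/W
R_outer film = 1/(h·4πr_o²) = 1/(14.4×4π×1.067²) = 0.004854 K/W
R_total = 0.1789 K/W
Q = ΔT/R_total = 54/0.1789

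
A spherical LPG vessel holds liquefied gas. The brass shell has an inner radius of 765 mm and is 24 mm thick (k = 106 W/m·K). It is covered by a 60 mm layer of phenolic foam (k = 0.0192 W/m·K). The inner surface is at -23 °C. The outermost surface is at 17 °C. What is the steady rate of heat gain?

Q ≈ 108 W

Spherical conduction: R = (1/r_in − 1/r_out)/(4πk) per layer; series-sum.
R_brass shell = (1/0.765 − 1/0.789)/(4π×106) = 2.985×10^-5 K/W
R_phenolic foam = (1/0.789 − 1/0.849)/(4π×0.0192) = 0.3712 K/W
R_total = 0.3713 K/W
Q = ΔT/R_total = 40/0.3713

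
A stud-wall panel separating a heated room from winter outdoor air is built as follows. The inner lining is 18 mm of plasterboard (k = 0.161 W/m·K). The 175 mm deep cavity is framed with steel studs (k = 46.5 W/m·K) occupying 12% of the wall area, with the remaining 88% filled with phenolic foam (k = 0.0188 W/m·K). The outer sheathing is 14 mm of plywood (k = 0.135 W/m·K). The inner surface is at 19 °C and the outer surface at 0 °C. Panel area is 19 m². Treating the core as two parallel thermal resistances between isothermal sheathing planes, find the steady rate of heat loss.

Sheathing layers in series; stud and cavity paths in parallel between them.
R_inner = 0.018/(0.161×19) = 0.005884 K/W
R_stud  = 0.175/(46.5×0.12×19) = 0.001651 K/W
R_cav   = 0.175/(0.0188×0.88×19) = 0.5567 K/W
1/R_core = 1/R_stud + 1/R_cav → R_core = 0.001646 K/W
R_outer = 0.014/(0.135×19) = 0.005458 K/W
R_total = 0.01299 K/W
Q = ΔT/R_total = 19/0.01299

Q ≈ 1460 W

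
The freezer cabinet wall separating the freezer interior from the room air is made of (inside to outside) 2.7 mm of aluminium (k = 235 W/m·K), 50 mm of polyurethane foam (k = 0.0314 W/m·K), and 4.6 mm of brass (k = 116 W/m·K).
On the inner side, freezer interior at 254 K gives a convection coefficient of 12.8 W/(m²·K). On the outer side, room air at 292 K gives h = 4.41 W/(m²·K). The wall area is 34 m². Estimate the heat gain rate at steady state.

Using the resistance-network approach (series):
R_inner film = 1/(h_i·A) = 1/(12.8×34) = 0.002298 K/W
R_aluminium = L/(kA) = 0.0027/(235×34) = 3.379×10^-7 K/W
R_polyurethane foam = L/(kA) = 0.05/(0.0314×34) = 0.04683 K/W
R_brass = L/(kA) = 0.0046/(116×34) = 1.166×10^-6 K/W
R_outer film = 1/(h_o·A) = 1/(4.41×34) = 0.006669 K/W
R_total = 0.0558 K/W
Q = ΔT / R_total = 38 / 0.0558

Q ≈ 681 W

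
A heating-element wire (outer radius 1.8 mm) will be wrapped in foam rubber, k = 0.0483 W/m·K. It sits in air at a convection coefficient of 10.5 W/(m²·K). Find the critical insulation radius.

For a cylinder r_cr = k/h = 0.0483/10.5
r_cr = 4.6 mm; since the bare radius (1.8 mm) is below r_cr, adding a thin layer of insulation will *increase* heat loss.

r_cr ≈ 4.6 mm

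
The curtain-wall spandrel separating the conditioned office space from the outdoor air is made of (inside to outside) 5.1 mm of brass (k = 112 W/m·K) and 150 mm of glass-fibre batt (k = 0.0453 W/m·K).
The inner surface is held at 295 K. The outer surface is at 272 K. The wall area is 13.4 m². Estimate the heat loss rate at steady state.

Q ≈ 93.1 W

Treating each layer as a thermal resistance in series:
R_brass = L/(kA) = 0.0051/(112×13.4) = 3.398×10^-6 K/W
R_glass-fibre batt = L/(kA) = 0.15/(0.0453×13.4) = 0.2471 K/W
R_total = 0.2471 K/W
Q = ΔT / R_total = 23 / 0.2471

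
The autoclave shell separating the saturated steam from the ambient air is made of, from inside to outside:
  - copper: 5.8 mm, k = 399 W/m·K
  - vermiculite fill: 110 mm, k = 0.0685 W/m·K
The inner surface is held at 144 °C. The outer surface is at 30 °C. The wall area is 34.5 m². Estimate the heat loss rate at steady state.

Q ≈ 2450 W

Model the wall as resistances in series:
R_copper = L/(kA) = 0.0058/(399×34.5) = 4.213×10^-7 K/W
R_vermiculite fill = L/(kA) = 0.11/(0.0685×34.5) = 0.04655 K/W
R_total = 0.04655 K/W
Q = ΔT / R_total = 114 / 0.04655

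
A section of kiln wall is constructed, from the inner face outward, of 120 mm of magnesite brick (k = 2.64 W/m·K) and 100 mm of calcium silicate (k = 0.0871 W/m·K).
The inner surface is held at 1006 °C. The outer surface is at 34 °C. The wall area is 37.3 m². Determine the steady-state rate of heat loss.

Model the wall as resistances in series:
R_magnesite brick = L/(kA) = 0.12/(2.64×37.3) = 0.001219 K/W
R_calcium silicate = L/(kA) = 0.1/(0.0871×37.3) = 0.03078 K/W
R_total = 0.032 K/W
Q = ΔT / R_total = 972 / 0.032

Q ≈ 30400 W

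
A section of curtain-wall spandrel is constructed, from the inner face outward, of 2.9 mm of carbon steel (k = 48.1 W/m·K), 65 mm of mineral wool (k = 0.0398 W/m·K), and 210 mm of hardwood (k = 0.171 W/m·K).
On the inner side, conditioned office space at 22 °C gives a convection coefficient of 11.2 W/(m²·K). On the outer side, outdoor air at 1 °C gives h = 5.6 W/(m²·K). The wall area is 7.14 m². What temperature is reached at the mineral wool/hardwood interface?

T ≈ 10.4 °C

Model the wall as resistances in series:
R_inner film = 1/(h_i·A) = 1/(11.2×7.14) = 0.01251 K/W
R_carbon steel = L/(kA) = 0.0029/(48.1×7.14) = 8.444×10^-6 K/W
R_mineral wool = L/(kA) = 0.065/(0.0398×7.14) = 0.2287 K/W
R_hardwood = L/(kA) = 0.21/(0.171×7.14) = 0.172 K/W
R_outer film = 1/(h_o·A) = 1/(5.6×7.14) = 0.02501 K/W
R_total = 0.4383 K/W;  Q = ΔT/R_total = 21/0.4383 = 47.92 W
T_interface = T_inner − Q·ΣR(inner→interface) = 22 − 47.9×0.2412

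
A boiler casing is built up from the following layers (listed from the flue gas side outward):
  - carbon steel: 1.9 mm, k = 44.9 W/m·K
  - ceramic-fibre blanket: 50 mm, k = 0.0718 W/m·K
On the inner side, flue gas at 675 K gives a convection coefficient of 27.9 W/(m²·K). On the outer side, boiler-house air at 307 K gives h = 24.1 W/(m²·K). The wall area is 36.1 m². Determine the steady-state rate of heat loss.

Q ≈ 17200 W

Treating each layer as a thermal resistance in series:
R_inner film = 1/(h_i·A) = 1/(27.9×36.1) = 9.929×10^-4 K/W
R_carbon steel = L/(kA) = 0.0019/(44.9×36.1) = 1.172×10^-6 K/W
R_ceramic-fibre blanket = L/(kA) = 0.05/(0.0718×36.1) = 0.01929 K/W
R_outer film = 1/(h_o·A) = 1/(24.1×36.1) = 0.001149 K/W
R_total = 0.02143 K/W
Q = ΔT / R_total = 368 / 0.02143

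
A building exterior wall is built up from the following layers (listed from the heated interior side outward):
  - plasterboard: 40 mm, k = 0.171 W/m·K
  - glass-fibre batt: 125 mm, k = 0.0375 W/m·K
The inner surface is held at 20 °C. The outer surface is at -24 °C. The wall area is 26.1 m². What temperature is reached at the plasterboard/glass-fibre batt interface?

T ≈ 17.1 °C

Thermal resistances in series:
R_plasterboard = L/(kA) = 0.04/(0.171×26.1) = 0.008962 K/W
R_glass-fibre batt = L/(kA) = 0.125/(0.0375×26.1) = 0.1277 K/W
R_total = 0.1367 K/W;  Q = ΔT/R_total = 44/0.1367 = 321.9 W
T_interface = T_inner − Q·ΣR(inner→interface) = 20 − 322×0.008962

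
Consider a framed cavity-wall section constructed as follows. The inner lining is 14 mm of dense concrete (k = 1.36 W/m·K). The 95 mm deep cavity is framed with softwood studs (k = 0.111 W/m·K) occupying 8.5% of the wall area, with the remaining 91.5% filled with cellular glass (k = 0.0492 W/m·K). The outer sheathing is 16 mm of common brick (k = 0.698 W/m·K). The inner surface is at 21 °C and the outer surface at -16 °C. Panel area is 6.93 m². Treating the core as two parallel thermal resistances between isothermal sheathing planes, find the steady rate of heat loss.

Sheathing layers in series; stud and cavity paths in parallel between them.
R_inner = 0.014/(1.36×6.93) = 0.001485 K/W
R_stud  = 0.095/(0.111×0.085×6.93) = 1.453 K/W
R_cav   = 0.095/(0.0492×0.915×6.93) = 0.3045 K/W
1/R_core = 1/R_stud + 1/R_cav → R_core = 0.2517 K/W
R_outer = 0.016/(0.698×6.93) = 0.003308 K/W
R_total = 0.2565 K/W
Q = ΔT/R_total = 37/0.2565

Q ≈ 144 W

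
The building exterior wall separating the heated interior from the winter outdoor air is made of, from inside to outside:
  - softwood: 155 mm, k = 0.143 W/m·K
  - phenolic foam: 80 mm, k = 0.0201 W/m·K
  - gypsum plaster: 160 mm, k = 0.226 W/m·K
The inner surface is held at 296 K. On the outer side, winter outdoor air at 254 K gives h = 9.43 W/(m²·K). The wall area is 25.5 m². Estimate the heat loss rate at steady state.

Q ≈ 182 W

Treating each layer as a thermal resistance in series:
R_softwood = L/(kA) = 0.155/(0.143×25.5) = 0.04251 K/W
R_phenolic foam = L/(kA) = 0.08/(0.0201×25.5) = 0.1561 K/W
R_gypsum plaster = L/(kA) = 0.16/(0.226×25.5) = 0.02776 K/W
R_outer film = 1/(h_o·A) = 1/(9.43×25.5) = 0.004159 K/W
R_total = 0.2305 K/W
Q = ΔT / R_total = 42 / 0.2305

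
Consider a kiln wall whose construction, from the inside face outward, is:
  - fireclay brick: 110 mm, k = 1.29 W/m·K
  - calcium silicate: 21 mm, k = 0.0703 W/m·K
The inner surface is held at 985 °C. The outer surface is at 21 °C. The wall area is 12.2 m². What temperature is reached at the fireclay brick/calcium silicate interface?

Treating each layer as a thermal resistance in series:
R_fireclay brick = L/(kA) = 0.11/(1.29×12.2) = 0.006989 K/W
R_calcium silicate = L/(kA) = 0.021/(0.0703×12.2) = 0.02449 K/W
R_total = 0.03147 K/W;  Q = ΔT/R_total = 964/0.03147 = 30630 W
T_interface = T_inner − Q·ΣR(inner→interface) = 985 − 30600×0.006989

T ≈ 771 °C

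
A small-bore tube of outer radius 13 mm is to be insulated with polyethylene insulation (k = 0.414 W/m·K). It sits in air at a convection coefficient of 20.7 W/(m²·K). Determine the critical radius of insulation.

For a cylinder r_cr = k/h = 0.414/20.7
r_cr = 20 mm; since the bare radius (13 mm) is below r_cr, adding a thin layer of insulation will *increase* heat loss.

r_cr ≈ 20 mm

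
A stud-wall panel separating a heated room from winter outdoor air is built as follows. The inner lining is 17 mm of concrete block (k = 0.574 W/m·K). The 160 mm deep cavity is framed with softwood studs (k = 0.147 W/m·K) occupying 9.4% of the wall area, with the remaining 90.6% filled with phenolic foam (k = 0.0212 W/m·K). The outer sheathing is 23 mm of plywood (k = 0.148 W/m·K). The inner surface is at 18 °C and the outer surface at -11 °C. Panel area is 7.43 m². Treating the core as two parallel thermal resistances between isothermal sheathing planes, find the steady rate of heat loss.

Sheathing layers in series; stud and cavity paths in parallel between them.
R_inner = 0.017/(0.574×7.43) = 0.003986 K/W
R_stud  = 0.16/(0.147×0.094×7.43) = 1.558 K/W
R_cav   = 0.16/(0.0212×0.906×7.43) = 1.121 K/W
1/R_core = 1/R_stud + 1/R_cav → R_core = 0.6521 K/W
R_outer = 0.023/(0.148×7.43) = 0.02092 K/W
R_total = 0.677 K/W
Q = ΔT/R_total = 29/0.677

Q ≈ 42.8 W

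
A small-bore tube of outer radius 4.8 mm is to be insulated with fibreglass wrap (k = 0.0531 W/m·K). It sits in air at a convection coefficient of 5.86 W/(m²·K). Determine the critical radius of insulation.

For a cylinder r_cr = k/h = 0.0531/5.86
r_cr = 9.06 mm; since the bare radius (4.8 mm) is below r_cr, adding a thin layer of insulation will *increase* heat loss.

r_cr ≈ 9.06 mm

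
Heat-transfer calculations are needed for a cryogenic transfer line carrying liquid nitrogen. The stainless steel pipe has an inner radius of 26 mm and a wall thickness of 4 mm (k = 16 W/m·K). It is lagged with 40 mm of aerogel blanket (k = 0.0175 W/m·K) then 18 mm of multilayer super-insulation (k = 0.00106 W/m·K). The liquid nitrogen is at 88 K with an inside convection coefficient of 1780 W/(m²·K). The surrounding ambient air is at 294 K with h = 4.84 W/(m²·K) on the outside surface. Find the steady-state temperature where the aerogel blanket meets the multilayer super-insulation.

T ≈ 125 K

Treating each annulus and film as a series resistance:
R_inner film = 1/(h_i·2πr₁L) = 1/(1780×2π×0.026×1) = 0.003439 K/W
R_stainless steel pipe wall = ln(30/26)/(2π×16×1) = 0.001423 K/W
R_aerogel blanket = ln(70/30)/(2π×0.0175×1) = 7.706 K/W
R_multilayer super-insulation = ln(88/70)/(2π×0.00106×1) = 34.36 K/W
R_outer film = 1/(h_o·2πr_oL) = 1/(4.84×2π×0.088×1) = 0.3737 K/W
R_total = 42.44 K/W
Q = ΔT/R_total = 206/42.44
Q = 4.85 W/m
T_interface = T_inner + Q·ΣR(inner→interface) = 88 + 4.85×7.711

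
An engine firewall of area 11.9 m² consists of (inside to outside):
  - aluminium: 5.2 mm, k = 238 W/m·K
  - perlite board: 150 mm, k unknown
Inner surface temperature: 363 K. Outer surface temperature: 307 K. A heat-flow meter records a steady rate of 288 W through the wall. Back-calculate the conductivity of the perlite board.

k ≈ 0.0648 W/(m·K)

Using the resistance-network approach (series):
R_aluminium = L/(kA) = 0.0052/(238×11.9) = 1.836×10^-6 K/W
Sum of known resistances R_other = 1.836×10^-6 K/W
Total R = ΔT/Q = 56/288 = 0.1944 K/W
R_perlite board = R_total − R_other = 0.1944 K/W
k = L/(R·A) = 0.15/(0.1944×11.9)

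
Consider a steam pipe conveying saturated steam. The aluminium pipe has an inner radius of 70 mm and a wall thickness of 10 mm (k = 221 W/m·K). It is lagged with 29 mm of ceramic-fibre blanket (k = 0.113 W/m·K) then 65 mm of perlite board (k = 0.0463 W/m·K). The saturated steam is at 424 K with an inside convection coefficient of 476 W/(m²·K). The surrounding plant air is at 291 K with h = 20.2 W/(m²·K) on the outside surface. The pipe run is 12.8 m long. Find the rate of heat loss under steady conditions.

Q ≈ 813 W

Cylindrical conduction, so R = ln(r₂/r₁)/(2πkL) per layer, in series:
R_inner film = 1/(h_i·2πr₁L) = 1/(476×2π×0.07×12.8) = 3.732×10^-4 K/W
R_aluminium pipe wall = ln(80/70)/(2π×221×12.8) = 7.513×10^-6 K/W
R_ceramic-fibre blanket = ln(109/80)/(2π×0.113×12.8) = 0.03404 K/W
R_perlite board = ln(174/109)/(2π×0.0463×12.8) = 0.1256 K/W
R_outer film = 1/(h_o·2πr_oL) = 1/(20.2×2π×0.174×12.8) = 0.003538 K/W
R_total = 0.1636 K/W
Q = ΔT/R_total = 133/0.1636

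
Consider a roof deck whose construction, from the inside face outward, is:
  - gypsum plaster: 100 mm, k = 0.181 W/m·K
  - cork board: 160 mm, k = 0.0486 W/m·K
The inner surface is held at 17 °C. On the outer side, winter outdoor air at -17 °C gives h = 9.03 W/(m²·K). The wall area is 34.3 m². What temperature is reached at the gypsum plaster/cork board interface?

T ≈ 12.3 °C

Series thermal resistances:
R_gypsum plaster = L/(kA) = 0.1/(0.181×34.3) = 0.01611 K/W
R_cork board = L/(kA) = 0.16/(0.0486×34.3) = 0.09598 K/W
R_outer film = 1/(h_o·A) = 1/(9.03×34.3) = 0.003229 K/W
R_total = 0.1153 K/W;  Q = ΔT/R_total = 34/0.1153 = 294.8 W
T_interface = T_inner − Q·ΣR(inner→interface) = 17 − 295×0.01611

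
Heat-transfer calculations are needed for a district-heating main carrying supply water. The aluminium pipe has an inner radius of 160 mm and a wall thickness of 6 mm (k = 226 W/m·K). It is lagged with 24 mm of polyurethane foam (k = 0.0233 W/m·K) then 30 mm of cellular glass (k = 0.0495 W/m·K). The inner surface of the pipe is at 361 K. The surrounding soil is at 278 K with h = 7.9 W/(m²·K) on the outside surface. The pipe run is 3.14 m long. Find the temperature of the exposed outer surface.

T ≈ 283 K

Cylindrical conduction, so R = ln(r₂/r₁)/(2πkL) per layer, in series:
R_aluminium pipe wall = ln(166/160)/(2π×226×3.14) = 8.256×10^-6 K/W
R_polyurethane foam = ln(190/166)/(2π×0.0233×3.14) = 0.2938 K/W
R_cellular glass = ln(220/190)/(2π×0.0495×3.14) = 0.1501 K/W
R_outer film = 1/(h_o·2πr_oL) = 1/(7.9×2π×0.22×3.14) = 0.02916 K/W
R_total = 0.473 K/W
Q = ΔT/R_total = 83/0.473
Q = 175 W
T_interface = T_inner − Q·ΣR(inner→interface) = 361 − 175×0.4439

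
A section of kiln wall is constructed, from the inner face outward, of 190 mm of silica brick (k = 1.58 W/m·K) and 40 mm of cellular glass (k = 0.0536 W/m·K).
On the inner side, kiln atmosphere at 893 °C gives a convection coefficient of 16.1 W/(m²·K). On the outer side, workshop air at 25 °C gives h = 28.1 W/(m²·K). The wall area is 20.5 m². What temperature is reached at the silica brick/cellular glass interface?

Model the wall as resistances in series:
R_inner film = 1/(h_i·A) = 1/(16.1×20.5) = 0.00303 K/W
R_silica brick = L/(kA) = 0.19/(1.58×20.5) = 0.005866 K/W
R_cellular glass = L/(kA) = 0.04/(0.0536×20.5) = 0.0364 K/W
R_outer film = 1/(h_o·A) = 1/(28.1×20.5) = 0.001736 K/W
R_total = 0.04704 K/W;  Q = ΔT/R_total = 868/0.04704 = 18450 W
T_interface = T_inner − Q·ΣR(inner→interface) = 893 − 18500×0.008896

T ≈ 729 °C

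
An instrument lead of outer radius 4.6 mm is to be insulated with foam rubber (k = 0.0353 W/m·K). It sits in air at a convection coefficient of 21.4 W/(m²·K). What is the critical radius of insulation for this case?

For a cylinder r_cr = k/h = 0.0353/21.4
r_cr = 1.65 mm; since the bare radius (4.6 mm) is above r_cr, any added insulation will reduce heat loss.

r_cr ≈ 1.65 mm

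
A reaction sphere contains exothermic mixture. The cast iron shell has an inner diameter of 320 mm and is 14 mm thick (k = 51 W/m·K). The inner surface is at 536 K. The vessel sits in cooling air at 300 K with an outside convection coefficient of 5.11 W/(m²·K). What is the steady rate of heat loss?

Q ≈ 458 W

For a spherical shell R = (1/r₁ − 1/r₂)/(4πk); film R = 1/(h·4πr²). In series:
R_cast iron shell = (1/0.16 − 1/0.174)/(4π×51) = 7.847×10^-4 K/W
R_outer film = 1/(h·4πr_o²) = 1/(5.11×4π×0.174²) = 0.5144 K/W
R_total = 0.5151 K/W
Q = ΔT/R_total = 236/0.5151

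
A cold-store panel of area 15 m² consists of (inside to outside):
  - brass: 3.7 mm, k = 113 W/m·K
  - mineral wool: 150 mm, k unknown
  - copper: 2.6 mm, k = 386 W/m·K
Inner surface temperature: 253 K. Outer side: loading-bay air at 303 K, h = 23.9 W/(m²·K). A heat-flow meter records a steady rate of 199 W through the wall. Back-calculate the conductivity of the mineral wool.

Using the resistance-network approach (series):
R_brass = L/(kA) = 0.0037/(113×15) = 2.183×10^-6 K/W
R_copper = L/(kA) = 0.0026/(386×15) = 4.491×10^-7 K/W
R_outer film = 1/(h_o·A) = 1/(23.9×15) = 0.002789 K/W
Sum of known resistances R_other = 0.002792 K/W
Total R = ΔT/Q = 50/199 = 0.2513 K/W
R_mineral wool = R_total − R_other = 0.2485 K/W
k = L/(R·A) = 0.15/(0.2485×15)

k ≈ 0.0402 W/(m·K)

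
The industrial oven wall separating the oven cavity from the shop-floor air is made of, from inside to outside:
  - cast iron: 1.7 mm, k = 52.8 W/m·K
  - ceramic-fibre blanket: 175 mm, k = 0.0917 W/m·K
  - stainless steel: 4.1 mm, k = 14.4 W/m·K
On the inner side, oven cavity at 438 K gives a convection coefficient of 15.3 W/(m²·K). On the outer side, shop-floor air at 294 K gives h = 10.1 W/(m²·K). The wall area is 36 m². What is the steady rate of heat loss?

Using the resistance-network approach (series):
R_inner film = 1/(h_i·A) = 1/(15.3×36) = 0.001816 K/W
R_cast iron = L/(kA) = 0.0017/(52.8×36) = 8.944×10^-7 K/W
R_ceramic-fibre blanket = L/(kA) = 0.175/(0.0917×36) = 0.05301 K/W
R_stainless steel = L/(kA) = 0.0041/(14.4×36) = 7.909×10^-6 K/W
R_outer film = 1/(h_o·A) = 1/(10.1×36) = 0.00275 K/W
R_total = 0.05759 K/W
Q = ΔT / R_total = 144 / 0.05759

Q ≈ 2500 W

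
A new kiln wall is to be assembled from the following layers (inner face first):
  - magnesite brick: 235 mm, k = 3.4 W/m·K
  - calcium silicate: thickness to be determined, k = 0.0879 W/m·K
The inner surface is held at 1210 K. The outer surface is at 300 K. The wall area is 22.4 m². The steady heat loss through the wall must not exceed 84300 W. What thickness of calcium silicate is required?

L ≈ 15.2 mm

Model the wall as resistances in series:
R_magnesite brick = L/(kA) = 0.235/(3.4×22.4) = 0.003086 K/W
Sum of the known resistances R_other = 0.003086 K/W
Required total resistance R_tot = ΔT/Q_allow = 910/84300 = 0.01079 K/W
R_calcium silicate = R_tot − R_other = 0.007709 K/W
L = R·k·A = 0.007709×0.0879×22.4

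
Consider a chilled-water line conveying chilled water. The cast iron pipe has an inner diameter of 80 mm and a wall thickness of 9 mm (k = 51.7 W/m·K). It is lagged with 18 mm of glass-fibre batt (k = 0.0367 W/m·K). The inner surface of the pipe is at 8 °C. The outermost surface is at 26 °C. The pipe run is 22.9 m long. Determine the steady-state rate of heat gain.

Q ≈ 304 W

Radial resistances (cylindrical: R_cond = ln(r_o/r_i)/(2πkL), R_conv = 1/(h·2πrL)):
R_cast iron pipe wall = ln(49/40)/(2π×51.7×22.9) = 2.728×10^-5 K/W
R_glass-fibre batt = ln(67/49)/(2π×0.0367×22.9) = 0.05925 K/W
R_total = 0.05928 K/W
Q = ΔT/R_total = 18/0.05928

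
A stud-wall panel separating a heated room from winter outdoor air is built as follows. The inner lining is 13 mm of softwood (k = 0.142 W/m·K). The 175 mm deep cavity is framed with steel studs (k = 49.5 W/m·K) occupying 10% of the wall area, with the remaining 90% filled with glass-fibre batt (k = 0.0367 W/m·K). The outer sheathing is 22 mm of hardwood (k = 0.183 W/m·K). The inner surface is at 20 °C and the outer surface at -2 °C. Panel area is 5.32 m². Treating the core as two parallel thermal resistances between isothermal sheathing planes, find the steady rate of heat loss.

Sheathing layers in series; stud and cavity paths in parallel between them.
R_inner = 0.013/(0.142×5.32) = 0.01721 K/W
R_stud  = 0.175/(49.5×0.1×5.32) = 0.006645 K/W
R_cav   = 0.175/(0.0367×0.9×5.32) = 0.9959 K/W
1/R_core = 1/R_stud + 1/R_cav → R_core = 0.006601 K/W
R_outer = 0.022/(0.183×5.32) = 0.0226 K/W
R_total = 0.04641 K/W
Q = ΔT/R_total = 22/0.04641

Q ≈ 474 W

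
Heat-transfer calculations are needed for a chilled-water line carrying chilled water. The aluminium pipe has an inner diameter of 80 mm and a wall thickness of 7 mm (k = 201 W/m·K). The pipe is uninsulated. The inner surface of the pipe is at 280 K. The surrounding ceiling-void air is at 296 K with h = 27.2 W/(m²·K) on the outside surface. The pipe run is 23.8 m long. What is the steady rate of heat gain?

Q ≈ 3060 W

Radial resistances (cylindrical: R_cond = ln(r_o/r_i)/(2πkL), R_conv = 1/(h·2πrL)):
R_aluminium pipe wall = ln(47/40)/(2π×201×23.8) = 5.365×10^-6 K/W
R_outer film = 1/(h_o·2πr_oL) = 1/(27.2×2π×0.047×23.8) = 0.005231 K/W
R_total = 0.005236 K/W
Q = ΔT/R_total = 16/0.005236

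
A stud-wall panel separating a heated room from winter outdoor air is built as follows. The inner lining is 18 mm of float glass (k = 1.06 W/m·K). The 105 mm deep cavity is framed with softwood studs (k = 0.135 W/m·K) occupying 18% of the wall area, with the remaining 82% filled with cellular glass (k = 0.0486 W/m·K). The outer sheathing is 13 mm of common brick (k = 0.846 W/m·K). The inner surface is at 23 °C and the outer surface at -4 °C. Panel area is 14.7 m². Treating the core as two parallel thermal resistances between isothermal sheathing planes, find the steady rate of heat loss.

Sheathing layers in series; stud and cavity paths in parallel between them.
R_inner = 0.018/(1.06×14.7) = 0.001155 K/W
R_stud  = 0.105/(0.135×0.18×14.7) = 0.2939 K/W
R_cav   = 0.105/(0.0486×0.82×14.7) = 0.1792 K/W
1/R_core = 1/R_stud + 1/R_cav → R_core = 0.1113 K/W
R_outer = 0.013/(0.846×14.7) = 0.001045 K/W
R_total = 0.1135 K/W
Q = ΔT/R_total = 27/0.1135

Q ≈ 238 W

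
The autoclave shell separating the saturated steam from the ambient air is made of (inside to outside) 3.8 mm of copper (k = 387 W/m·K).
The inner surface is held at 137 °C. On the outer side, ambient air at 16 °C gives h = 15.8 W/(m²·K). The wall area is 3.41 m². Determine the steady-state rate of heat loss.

Using the resistance-network approach (series):
R_copper = L/(kA) = 0.0038/(387×3.41) = 2.88×10^-6 K/W
R_outer film = 1/(h_o·A) = 1/(15.8×3.41) = 0.01856 K/W
R_total = 0.01856 K/W
Q = ΔT / R_total = 121 / 0.01856

Q ≈ 6520 W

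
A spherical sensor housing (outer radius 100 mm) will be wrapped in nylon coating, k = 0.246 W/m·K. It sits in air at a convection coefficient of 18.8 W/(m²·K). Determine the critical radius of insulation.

r_cr ≈ 26.2 mm

For a sphere r_cr = 2k/h = 2×0.246/18.8
r_cr = 26.2 mm; since the bare radius (100 mm) is above r_cr, any added insulation will reduce heat loss.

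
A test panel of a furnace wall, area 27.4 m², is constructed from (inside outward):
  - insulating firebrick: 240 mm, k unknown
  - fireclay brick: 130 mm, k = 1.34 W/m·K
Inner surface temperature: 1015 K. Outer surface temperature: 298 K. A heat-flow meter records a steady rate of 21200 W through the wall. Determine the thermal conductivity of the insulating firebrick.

k ≈ 0.289 W/(m·K)

Model the wall as resistances in series:
R_fireclay brick = L/(kA) = 0.13/(1.34×27.4) = 0.003541 K/W
Sum of known resistances R_other = 0.003541 K/W
Total R = ΔT/Q = 717/21200 = 0.03382 K/W
R_insulating firebrick = R_total − R_other = 0.03028 K/W
k = L/(R·A) = 0.24/(0.03028×27.4)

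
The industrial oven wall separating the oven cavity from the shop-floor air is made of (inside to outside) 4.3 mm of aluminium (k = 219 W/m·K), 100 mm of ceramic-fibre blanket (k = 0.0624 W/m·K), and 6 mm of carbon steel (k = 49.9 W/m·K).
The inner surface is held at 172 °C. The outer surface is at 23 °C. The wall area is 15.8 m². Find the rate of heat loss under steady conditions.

Series thermal resistances:
R_aluminium = L/(kA) = 0.0043/(219×15.8) = 1.243×10^-6 K/W
R_ceramic-fibre blanket = L/(kA) = 0.1/(0.0624×15.8) = 0.1014 K/W
R_carbon steel = L/(kA) = 0.006/(49.9×15.8) = 7.61×10^-6 K/W
R_total = 0.1014 K/W
Q = ΔT / R_total = 149 / 0.1014

Q ≈ 1470 W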